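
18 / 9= 2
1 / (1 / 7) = 7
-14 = -14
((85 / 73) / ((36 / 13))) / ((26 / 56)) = 595 / 657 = 0.91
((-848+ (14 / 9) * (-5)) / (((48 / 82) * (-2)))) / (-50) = -157891 / 10800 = -14.62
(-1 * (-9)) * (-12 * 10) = -1080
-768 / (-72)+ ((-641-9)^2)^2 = 535518750032 / 3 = 178506250010.67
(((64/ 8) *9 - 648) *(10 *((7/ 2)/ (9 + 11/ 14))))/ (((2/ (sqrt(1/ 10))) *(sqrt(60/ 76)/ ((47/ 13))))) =-221088 *sqrt(114)/ 1781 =-1325.42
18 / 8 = 9 / 4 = 2.25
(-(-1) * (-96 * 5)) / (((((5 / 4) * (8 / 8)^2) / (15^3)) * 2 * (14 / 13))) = -4212000 / 7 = -601714.29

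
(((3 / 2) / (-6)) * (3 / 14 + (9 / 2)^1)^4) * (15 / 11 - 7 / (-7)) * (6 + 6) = -8409258 / 2401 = -3502.40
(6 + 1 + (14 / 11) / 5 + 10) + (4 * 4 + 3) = 1994 / 55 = 36.25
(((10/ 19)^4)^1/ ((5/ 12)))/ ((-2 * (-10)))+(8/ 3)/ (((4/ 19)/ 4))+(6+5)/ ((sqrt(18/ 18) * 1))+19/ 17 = 417349042/ 6646371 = 62.79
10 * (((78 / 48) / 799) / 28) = 65 / 89488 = 0.00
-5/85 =-0.06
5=5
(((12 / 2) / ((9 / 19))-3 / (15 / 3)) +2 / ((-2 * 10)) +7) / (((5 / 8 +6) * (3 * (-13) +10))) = -2276 / 23055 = -0.10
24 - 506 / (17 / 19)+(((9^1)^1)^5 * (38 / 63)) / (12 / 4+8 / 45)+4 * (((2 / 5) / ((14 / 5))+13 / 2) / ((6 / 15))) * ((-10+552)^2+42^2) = 334250797184 / 17017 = 19642169.43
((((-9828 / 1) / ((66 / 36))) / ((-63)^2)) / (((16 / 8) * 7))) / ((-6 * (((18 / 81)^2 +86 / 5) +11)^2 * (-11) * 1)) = -1421550 / 776085235849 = -0.00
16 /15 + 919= 13801 /15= 920.07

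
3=3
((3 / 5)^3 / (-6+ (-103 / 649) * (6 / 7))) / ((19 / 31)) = -1267497 / 22068500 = -0.06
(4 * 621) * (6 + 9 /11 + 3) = 268272 /11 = 24388.36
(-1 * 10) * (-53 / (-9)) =-58.89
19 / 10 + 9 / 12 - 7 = -87 / 20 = -4.35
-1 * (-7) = 7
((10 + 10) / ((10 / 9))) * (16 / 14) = 144 / 7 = 20.57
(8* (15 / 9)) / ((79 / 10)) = 400 / 237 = 1.69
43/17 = 2.53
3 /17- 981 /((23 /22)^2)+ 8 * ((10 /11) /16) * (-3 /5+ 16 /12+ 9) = -264999695 /296769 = -892.95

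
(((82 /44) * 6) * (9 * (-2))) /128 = -1107 /704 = -1.57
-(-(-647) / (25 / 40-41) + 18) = -638 / 323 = -1.98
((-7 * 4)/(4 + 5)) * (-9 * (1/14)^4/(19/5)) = 5/26068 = 0.00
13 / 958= 0.01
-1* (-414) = 414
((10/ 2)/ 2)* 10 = 25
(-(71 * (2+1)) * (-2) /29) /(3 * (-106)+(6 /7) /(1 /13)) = -497 /10382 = -0.05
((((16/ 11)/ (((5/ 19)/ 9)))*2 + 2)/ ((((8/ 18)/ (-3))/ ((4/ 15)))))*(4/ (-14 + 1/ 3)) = 602856/ 11275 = 53.47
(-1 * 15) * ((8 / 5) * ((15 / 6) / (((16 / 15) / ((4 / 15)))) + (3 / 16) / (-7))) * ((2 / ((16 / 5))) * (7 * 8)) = -1005 / 2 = -502.50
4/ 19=0.21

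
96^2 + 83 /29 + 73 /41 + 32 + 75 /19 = 209115623 /22591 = 9256.59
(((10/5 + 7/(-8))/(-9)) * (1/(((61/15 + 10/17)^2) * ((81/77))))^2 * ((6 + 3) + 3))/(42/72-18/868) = -26864383488250/5234955636488157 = -0.01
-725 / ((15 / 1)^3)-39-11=-6779 / 135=-50.21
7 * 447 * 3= 9387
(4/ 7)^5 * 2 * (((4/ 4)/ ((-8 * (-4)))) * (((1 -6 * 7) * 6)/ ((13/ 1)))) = -15744/ 218491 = -0.07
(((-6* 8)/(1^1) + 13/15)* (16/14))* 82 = -4417.07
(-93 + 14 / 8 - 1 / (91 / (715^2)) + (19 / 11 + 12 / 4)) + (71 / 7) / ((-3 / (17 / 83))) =-437533409 / 76692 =-5705.07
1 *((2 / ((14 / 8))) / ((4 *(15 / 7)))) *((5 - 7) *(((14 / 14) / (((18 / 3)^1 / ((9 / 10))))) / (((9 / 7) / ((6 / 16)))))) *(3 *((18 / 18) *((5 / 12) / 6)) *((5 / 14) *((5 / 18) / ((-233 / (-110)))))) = -275 / 2415744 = -0.00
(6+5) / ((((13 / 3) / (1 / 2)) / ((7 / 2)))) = 231 / 52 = 4.44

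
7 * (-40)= -280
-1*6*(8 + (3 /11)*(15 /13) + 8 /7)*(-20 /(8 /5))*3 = 2130075 /1001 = 2127.95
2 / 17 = 0.12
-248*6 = -1488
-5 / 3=-1.67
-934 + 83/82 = -76505/82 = -932.99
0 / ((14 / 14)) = 0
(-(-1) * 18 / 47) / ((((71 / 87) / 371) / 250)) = 43526.07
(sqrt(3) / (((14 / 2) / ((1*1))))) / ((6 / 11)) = 11*sqrt(3) / 42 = 0.45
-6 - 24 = -30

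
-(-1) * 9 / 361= 0.02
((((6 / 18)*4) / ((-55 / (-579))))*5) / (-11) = -772 / 121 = -6.38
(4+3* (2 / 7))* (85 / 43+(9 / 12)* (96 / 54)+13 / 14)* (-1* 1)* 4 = -520540 / 6321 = -82.35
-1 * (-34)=34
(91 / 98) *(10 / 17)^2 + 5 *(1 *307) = 3105955 / 2023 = 1535.32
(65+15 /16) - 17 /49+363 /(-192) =199763 /3136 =63.70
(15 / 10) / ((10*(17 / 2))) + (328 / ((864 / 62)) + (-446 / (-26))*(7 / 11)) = 11312789 / 328185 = 34.47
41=41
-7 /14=-1 /2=-0.50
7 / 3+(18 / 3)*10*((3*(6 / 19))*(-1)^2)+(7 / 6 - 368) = -11691 / 38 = -307.66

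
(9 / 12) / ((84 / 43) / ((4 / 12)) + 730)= 129 / 126568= 0.00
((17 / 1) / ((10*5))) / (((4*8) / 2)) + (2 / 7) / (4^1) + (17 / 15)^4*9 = 18825479 / 1260000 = 14.94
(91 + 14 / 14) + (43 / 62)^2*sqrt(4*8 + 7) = 1849*sqrt(39) / 3844 + 92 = 95.00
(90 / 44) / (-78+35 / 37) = -1665 / 62722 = -0.03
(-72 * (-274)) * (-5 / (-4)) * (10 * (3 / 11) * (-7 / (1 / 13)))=-67321800 / 11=-6120163.64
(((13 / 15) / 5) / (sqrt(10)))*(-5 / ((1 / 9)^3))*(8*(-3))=37908*sqrt(10) / 25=4795.02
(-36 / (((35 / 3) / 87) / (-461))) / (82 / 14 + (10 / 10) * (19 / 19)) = 360963 / 20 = 18048.15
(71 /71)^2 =1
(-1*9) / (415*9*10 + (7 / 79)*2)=-711 / 2950664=-0.00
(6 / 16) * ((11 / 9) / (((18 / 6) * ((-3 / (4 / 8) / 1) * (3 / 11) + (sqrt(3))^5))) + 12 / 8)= 1331 * sqrt(3) / 232632 + 262195 / 465264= 0.57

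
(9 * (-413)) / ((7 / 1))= -531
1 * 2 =2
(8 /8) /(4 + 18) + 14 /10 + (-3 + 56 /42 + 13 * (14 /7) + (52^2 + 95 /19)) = 902477 /330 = 2734.78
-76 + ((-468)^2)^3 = 10506912570445748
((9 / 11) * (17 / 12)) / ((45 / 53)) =1.37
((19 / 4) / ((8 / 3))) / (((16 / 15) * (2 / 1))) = 855 / 1024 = 0.83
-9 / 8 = -1.12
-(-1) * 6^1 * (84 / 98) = 36 / 7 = 5.14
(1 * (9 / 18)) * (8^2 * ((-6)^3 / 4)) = -1728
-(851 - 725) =-126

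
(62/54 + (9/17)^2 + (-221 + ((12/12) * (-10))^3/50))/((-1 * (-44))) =-1869377/343332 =-5.44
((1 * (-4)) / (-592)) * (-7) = -7 / 148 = -0.05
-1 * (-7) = 7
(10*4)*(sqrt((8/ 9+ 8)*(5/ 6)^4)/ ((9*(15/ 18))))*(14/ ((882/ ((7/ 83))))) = 400*sqrt(5)/ 60507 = 0.01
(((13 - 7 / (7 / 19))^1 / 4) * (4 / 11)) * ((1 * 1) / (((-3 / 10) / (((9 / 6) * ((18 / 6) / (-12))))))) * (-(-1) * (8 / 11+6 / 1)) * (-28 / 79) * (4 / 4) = 15540 / 9559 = 1.63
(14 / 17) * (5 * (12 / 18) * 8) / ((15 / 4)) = 896 / 153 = 5.86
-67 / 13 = -5.15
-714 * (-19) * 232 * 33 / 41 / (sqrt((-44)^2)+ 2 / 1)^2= 25965324 / 21689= 1197.17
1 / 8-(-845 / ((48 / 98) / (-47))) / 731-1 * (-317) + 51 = 2256175 / 8772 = 257.20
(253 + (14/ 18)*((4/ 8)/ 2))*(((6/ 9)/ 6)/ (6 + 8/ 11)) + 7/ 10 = 585241/ 119880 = 4.88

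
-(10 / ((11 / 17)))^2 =-28900 / 121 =-238.84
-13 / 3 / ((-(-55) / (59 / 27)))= -767 / 4455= -0.17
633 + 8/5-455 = 898/5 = 179.60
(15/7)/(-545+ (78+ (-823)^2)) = 15/4738034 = 0.00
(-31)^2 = 961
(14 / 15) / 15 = 14 / 225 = 0.06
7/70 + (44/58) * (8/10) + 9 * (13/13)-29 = -1119/58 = -19.29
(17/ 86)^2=289/ 7396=0.04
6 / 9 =2 / 3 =0.67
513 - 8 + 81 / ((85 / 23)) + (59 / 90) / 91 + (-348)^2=16934673667 / 139230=121630.92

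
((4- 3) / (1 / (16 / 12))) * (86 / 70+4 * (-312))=-174548 / 105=-1662.36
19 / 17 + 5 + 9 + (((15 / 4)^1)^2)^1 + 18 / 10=42133 / 1360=30.98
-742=-742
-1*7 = -7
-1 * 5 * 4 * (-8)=160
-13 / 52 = -1 / 4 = -0.25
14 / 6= 7 / 3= 2.33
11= 11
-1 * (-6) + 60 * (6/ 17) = 462/ 17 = 27.18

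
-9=-9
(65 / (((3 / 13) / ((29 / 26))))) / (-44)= -1885 / 264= -7.14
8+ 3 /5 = 43 /5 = 8.60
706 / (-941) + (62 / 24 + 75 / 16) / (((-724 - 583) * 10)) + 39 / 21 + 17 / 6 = 16280307137 / 4132420320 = 3.94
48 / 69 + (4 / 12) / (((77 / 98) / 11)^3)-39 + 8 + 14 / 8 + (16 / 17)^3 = 1202688167 / 1355988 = 886.95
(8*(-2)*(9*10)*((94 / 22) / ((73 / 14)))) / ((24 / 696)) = -27478080 / 803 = -34219.28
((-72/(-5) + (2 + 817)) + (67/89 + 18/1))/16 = 47401/890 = 53.26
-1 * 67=-67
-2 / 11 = -0.18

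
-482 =-482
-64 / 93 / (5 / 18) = -384 / 155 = -2.48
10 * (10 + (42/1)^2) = 17740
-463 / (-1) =463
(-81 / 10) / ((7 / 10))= -81 / 7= -11.57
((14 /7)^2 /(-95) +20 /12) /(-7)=-463 /1995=-0.23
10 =10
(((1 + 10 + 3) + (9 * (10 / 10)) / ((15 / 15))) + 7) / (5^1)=6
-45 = -45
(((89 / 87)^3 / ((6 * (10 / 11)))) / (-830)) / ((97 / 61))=-473034199 / 3180964591800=-0.00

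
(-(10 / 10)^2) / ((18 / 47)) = -47 / 18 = -2.61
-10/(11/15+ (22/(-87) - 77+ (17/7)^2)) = 213150/1505299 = 0.14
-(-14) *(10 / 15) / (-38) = -14 / 57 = -0.25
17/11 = 1.55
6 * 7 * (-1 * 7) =-294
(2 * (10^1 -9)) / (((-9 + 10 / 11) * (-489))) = 22 / 43521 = 0.00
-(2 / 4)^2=-1 / 4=-0.25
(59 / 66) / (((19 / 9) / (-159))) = -28143 / 418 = -67.33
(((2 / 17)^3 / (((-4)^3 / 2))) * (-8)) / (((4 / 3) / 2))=3 / 4913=0.00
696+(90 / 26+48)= 9717 / 13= 747.46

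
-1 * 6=-6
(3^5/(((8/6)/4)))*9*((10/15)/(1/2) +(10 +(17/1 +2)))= 199017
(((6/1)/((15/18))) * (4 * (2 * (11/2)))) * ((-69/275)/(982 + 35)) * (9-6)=-3312/14125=-0.23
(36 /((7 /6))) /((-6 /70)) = -360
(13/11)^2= 169/121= 1.40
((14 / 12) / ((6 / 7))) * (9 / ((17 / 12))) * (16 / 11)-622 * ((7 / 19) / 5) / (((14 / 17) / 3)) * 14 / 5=-40406898 / 88825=-454.90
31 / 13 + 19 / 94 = 3161 / 1222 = 2.59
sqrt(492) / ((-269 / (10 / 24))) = -5 * sqrt(123) / 1614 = -0.03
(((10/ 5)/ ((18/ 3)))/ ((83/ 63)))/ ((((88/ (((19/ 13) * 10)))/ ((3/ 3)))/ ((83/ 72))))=665/ 13728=0.05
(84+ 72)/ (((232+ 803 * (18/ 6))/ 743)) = 115908/ 2641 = 43.89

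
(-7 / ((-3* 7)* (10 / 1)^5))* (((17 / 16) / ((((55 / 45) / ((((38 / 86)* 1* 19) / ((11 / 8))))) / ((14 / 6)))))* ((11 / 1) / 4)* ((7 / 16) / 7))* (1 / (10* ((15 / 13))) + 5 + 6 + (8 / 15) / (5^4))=2976929823 / 37840000000000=0.00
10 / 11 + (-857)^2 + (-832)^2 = 15693413 / 11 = 1426673.91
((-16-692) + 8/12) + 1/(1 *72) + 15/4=-50657/72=-703.57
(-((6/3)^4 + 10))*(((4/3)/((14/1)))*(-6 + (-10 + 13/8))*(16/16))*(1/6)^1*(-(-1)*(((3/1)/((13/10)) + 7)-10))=-115/28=-4.11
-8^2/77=-64/77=-0.83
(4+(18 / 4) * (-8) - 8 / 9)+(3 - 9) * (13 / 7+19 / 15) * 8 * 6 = -293752 / 315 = -932.55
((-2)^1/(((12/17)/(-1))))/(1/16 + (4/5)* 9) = 680/1743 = 0.39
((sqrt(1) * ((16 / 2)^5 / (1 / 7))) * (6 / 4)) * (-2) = -688128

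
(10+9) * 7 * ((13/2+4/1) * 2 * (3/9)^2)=931/3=310.33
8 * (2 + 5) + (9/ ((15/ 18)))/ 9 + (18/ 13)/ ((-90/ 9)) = 3709/ 65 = 57.06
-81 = -81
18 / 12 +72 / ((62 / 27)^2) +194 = 401995 / 1922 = 209.15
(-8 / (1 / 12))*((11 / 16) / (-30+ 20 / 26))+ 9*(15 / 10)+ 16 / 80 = 1516 / 95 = 15.96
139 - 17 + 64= 186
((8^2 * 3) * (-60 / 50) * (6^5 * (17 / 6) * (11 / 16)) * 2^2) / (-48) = 1454112 / 5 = 290822.40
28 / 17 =1.65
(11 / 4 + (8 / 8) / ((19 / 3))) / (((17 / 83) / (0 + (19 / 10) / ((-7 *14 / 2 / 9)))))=-9711 / 1960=-4.95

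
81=81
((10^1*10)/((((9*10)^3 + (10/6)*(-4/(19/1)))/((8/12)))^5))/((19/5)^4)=95/309706901639320283295225741305992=0.00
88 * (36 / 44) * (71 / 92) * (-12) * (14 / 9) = -23856 / 23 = -1037.22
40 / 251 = 0.16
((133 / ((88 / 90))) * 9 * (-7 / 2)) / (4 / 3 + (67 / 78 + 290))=-4901715 / 334268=-14.66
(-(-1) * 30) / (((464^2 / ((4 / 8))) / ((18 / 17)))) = 135 / 1830016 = 0.00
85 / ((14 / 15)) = 1275 / 14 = 91.07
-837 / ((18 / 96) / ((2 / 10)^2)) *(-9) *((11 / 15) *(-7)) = -1031184 / 125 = -8249.47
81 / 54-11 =-19 / 2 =-9.50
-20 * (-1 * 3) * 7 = 420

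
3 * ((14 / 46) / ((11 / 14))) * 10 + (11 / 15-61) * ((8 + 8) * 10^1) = -7309964 / 759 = -9631.05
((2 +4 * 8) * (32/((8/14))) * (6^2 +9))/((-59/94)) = -8053920/59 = -136507.12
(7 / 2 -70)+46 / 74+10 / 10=-4801 / 74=-64.88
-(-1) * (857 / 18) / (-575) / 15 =-857 / 155250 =-0.01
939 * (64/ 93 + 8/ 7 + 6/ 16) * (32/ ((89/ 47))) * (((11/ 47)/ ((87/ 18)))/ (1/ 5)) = 4746795240/ 560077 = 8475.25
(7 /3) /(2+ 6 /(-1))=-7 /12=-0.58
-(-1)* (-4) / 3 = -1.33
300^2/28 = 22500/7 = 3214.29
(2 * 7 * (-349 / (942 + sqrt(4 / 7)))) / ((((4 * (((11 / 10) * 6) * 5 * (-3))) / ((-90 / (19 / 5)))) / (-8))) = 2.48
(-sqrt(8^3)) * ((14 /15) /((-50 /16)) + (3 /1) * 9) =-160208 * sqrt(2) /375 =-604.18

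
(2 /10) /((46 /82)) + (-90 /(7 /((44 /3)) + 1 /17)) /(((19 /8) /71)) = -4397030021 /876185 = -5018.38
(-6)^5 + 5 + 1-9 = -7779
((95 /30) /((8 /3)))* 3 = 57 /16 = 3.56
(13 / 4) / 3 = 13 / 12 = 1.08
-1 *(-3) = 3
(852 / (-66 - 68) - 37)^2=8439025 / 4489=1879.93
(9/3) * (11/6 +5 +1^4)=47/2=23.50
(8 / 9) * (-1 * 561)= -1496 / 3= -498.67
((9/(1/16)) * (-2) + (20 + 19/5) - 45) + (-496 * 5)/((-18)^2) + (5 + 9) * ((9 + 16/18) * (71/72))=-292139/1620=-180.33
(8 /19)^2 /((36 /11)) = 176 /3249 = 0.05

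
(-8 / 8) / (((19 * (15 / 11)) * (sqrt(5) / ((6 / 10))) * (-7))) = 11 * sqrt(5) / 16625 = 0.00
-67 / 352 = -0.19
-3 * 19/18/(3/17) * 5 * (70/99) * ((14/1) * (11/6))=-395675/243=-1628.29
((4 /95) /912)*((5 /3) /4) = 1 /51984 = 0.00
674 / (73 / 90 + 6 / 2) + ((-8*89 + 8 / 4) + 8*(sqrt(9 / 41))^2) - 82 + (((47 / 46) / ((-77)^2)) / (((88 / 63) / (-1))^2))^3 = -690783795455837955798097969551 / 1126169122631380905526034432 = -613.39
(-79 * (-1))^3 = 493039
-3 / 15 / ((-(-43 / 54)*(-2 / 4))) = 108 / 215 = 0.50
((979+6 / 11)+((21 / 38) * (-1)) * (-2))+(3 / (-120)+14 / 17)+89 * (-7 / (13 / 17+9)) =10824539601 / 11795960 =917.65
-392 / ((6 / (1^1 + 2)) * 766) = -98 / 383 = -0.26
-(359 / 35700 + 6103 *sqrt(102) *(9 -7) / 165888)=-0.75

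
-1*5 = -5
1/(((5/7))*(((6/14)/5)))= 49/3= 16.33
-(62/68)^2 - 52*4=-208.83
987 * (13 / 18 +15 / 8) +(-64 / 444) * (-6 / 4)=2276543 / 888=2563.67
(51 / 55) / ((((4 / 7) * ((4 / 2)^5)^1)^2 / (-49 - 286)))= -167433 / 180224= -0.93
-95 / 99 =-0.96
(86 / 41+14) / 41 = 660 / 1681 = 0.39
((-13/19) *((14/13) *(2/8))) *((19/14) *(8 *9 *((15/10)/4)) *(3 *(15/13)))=-1215/52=-23.37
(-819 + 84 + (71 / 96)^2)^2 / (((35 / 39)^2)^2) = 1308538120648347121 / 1573519360000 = 831599.63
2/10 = 1/5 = 0.20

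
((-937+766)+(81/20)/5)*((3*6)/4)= -153171/200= -765.86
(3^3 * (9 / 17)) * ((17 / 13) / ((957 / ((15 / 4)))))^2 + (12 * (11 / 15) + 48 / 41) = 562451776111 / 56408157520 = 9.97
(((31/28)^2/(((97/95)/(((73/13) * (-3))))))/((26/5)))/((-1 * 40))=19993605/205633792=0.10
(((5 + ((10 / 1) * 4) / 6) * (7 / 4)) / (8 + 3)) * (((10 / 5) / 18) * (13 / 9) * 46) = 73255 / 5346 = 13.70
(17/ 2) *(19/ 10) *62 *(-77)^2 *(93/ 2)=5521138161/ 20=276056908.05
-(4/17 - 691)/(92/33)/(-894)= -129173/466072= -0.28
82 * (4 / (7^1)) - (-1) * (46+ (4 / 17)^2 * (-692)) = 110346 / 2023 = 54.55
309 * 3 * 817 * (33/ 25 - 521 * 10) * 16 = -1577936270448/ 25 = -63117450817.92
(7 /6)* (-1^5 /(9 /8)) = -28 /27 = -1.04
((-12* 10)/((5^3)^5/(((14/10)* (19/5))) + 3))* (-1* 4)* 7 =0.00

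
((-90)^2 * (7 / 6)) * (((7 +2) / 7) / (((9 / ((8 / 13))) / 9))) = 97200 / 13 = 7476.92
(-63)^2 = 3969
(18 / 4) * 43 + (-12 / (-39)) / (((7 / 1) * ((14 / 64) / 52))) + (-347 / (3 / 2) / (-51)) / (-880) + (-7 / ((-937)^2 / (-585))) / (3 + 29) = 2362600172584117 / 11584555123680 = 203.94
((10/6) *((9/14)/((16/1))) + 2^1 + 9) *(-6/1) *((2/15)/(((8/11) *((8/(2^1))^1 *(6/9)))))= -81807/17920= -4.57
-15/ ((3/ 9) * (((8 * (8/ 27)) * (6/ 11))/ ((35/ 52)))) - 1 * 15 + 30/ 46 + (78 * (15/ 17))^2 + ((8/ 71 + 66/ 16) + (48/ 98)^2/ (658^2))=3839453140042022454971/ 816359209992714752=4703.14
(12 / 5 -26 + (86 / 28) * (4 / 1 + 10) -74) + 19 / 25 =-1346 / 25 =-53.84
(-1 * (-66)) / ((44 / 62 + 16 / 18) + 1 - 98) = -18414 / 26617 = -0.69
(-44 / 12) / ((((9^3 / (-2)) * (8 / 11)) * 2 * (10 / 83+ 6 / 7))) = 70301 / 9937728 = 0.01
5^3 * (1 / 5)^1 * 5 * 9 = 1125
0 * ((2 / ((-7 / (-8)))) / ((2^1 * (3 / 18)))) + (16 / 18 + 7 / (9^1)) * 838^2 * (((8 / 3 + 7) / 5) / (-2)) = -10182538 / 9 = -1131393.11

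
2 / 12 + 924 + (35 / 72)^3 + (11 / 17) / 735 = 1436869037351 / 1554577920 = 924.28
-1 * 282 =-282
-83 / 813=-0.10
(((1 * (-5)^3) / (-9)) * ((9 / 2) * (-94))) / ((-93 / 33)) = 64625 / 31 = 2084.68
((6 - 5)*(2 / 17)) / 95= 2 / 1615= 0.00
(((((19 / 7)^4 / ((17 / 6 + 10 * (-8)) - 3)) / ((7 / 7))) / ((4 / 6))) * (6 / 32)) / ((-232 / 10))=17593335 / 2143459136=0.01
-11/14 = -0.79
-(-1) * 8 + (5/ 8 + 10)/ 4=341/ 32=10.66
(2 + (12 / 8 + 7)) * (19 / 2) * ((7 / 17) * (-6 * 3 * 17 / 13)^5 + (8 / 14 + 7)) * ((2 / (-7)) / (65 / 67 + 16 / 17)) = 502055542235056389 / 11316268054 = 44365822.71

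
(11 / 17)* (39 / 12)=143 / 68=2.10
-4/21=-0.19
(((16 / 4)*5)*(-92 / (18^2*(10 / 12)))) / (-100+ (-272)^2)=-46 / 498717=-0.00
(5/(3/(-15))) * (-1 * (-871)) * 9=-195975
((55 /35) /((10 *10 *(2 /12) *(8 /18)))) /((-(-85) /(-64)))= -2376 /14875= -0.16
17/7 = 2.43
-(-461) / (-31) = -461 / 31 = -14.87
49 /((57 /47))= 40.40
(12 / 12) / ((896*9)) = 1 / 8064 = 0.00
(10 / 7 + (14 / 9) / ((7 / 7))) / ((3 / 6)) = 376 / 63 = 5.97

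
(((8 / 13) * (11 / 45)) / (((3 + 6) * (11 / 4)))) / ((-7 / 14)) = -64 / 5265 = -0.01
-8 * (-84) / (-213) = -224 / 71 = -3.15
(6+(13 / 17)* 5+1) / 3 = 184 / 51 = 3.61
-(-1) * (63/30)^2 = 441/100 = 4.41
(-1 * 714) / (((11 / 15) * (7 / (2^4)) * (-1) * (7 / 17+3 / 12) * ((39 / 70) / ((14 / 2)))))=18126080 / 429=42251.93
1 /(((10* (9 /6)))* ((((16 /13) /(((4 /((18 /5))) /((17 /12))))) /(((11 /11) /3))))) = 13 /918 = 0.01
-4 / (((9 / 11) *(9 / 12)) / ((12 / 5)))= -704 / 45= -15.64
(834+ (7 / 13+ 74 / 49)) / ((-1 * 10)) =-532563 / 6370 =-83.60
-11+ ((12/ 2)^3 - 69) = 136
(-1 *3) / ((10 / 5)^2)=-3 / 4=-0.75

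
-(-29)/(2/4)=58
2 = 2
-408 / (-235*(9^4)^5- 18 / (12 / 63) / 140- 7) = 16320 / 114282055315135130729707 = 0.00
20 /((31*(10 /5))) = 0.32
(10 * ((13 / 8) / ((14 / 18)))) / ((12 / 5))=975 / 112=8.71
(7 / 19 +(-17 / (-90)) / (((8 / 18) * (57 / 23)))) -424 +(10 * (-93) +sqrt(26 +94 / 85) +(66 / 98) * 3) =-150982841 / 111720 +48 * sqrt(85) / 85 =-1346.23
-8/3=-2.67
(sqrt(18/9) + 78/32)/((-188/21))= -819/3008 - 21 * sqrt(2)/188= -0.43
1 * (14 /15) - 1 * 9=-121 /15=-8.07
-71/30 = -2.37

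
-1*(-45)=45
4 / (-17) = -4 / 17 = -0.24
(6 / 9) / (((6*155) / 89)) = 0.06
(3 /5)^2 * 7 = 63 /25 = 2.52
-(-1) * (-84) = -84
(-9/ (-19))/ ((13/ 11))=99/ 247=0.40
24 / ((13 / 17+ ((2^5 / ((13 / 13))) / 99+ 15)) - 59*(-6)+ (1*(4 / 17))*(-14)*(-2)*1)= 20196 / 316973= 0.06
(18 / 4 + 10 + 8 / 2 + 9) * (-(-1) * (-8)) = -220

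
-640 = -640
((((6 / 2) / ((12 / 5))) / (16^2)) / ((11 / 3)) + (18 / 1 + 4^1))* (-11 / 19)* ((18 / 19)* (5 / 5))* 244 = -136054827 / 46208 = -2944.40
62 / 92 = 31 / 46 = 0.67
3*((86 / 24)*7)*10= 1505 / 2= 752.50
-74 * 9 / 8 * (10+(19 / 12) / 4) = -55389 / 64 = -865.45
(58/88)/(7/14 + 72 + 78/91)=203/22594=0.01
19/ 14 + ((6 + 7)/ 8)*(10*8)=131.36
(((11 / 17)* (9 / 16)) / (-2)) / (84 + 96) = -11 / 10880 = -0.00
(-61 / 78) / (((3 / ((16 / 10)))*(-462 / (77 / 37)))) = 122 / 64935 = 0.00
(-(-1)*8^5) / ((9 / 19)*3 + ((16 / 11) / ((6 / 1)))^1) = 20545536 / 1043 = 19698.50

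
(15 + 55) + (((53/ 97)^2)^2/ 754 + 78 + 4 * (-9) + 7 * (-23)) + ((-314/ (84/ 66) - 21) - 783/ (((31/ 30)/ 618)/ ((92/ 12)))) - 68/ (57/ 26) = -2964499039094080752661/ 825644082223506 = -3590529.02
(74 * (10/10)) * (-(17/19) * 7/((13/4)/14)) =-493136/247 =-1996.50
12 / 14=6 / 7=0.86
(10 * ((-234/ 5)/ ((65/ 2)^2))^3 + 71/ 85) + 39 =581162465818/ 14589453125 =39.83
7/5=1.40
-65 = -65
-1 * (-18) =18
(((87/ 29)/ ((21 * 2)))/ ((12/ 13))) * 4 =13/ 42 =0.31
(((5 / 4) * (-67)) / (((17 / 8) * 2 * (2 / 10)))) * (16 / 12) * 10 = -67000 / 51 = -1313.73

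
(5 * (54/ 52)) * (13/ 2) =135/ 4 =33.75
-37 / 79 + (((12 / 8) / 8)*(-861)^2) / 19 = 175681829 / 24016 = 7315.20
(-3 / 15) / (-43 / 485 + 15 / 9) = -291 / 2296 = -0.13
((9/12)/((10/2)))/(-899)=-3/17980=-0.00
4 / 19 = 0.21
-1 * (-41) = 41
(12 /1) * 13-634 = -478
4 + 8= 12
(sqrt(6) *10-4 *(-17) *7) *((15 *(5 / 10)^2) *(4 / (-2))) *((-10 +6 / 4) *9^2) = 103275 *sqrt(6) / 2 +2457945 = 2584430.53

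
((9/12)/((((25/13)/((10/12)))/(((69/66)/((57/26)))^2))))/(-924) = -0.00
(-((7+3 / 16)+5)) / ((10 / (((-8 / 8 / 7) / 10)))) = 39 / 2240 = 0.02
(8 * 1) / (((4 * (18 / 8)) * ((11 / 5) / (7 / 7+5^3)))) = 560 / 11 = 50.91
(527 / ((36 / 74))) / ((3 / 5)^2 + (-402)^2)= 487475 / 72721962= 0.01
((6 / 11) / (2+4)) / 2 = 1 / 22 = 0.05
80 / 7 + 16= 192 / 7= 27.43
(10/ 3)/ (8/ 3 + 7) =10/ 29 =0.34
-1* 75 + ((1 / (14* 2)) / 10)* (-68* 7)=-767 / 10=-76.70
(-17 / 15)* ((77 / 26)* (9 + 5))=-9163 / 195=-46.99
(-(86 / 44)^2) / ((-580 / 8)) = 1849 / 35090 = 0.05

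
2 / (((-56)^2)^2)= 1 / 4917248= 0.00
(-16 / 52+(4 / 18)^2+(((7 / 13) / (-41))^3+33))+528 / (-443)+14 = 247489618016548 / 5433383657871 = 45.55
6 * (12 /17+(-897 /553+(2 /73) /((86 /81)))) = -157648356 /29509739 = -5.34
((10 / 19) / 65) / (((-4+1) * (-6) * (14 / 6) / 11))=11 / 5187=0.00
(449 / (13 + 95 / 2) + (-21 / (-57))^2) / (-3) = -330107 / 131043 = -2.52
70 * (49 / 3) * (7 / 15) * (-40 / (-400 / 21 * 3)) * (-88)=-1479016 / 45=-32867.02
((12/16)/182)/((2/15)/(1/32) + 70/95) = 855/1038128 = 0.00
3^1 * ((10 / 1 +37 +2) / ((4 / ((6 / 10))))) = 441 / 20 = 22.05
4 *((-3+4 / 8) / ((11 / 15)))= -150 / 11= -13.64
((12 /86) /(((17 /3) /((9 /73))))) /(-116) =-81 /3095054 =-0.00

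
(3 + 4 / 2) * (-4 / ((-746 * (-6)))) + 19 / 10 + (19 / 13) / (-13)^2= 46813177 / 24584430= 1.90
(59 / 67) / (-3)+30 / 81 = 0.08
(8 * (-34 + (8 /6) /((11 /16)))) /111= -8464 /3663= -2.31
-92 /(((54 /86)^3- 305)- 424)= 1828661 /14485230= 0.13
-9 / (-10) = 9 / 10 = 0.90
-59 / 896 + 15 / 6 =2181 / 896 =2.43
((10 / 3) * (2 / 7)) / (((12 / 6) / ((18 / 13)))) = 60 / 91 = 0.66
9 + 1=10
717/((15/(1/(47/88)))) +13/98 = 2064191/23030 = 89.63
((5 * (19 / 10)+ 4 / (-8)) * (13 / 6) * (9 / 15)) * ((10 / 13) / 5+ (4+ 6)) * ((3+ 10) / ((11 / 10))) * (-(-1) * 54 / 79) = 75816 / 79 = 959.70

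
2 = 2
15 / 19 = 0.79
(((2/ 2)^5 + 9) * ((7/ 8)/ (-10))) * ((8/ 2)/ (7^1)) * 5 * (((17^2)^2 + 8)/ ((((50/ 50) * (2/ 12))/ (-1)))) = 1252935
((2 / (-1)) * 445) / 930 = -0.96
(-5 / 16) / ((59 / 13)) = -0.07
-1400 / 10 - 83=-223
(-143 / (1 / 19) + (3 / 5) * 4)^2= 184226329 / 25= 7369053.16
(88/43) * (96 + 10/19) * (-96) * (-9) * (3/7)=59761152/817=73147.06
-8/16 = -1/2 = -0.50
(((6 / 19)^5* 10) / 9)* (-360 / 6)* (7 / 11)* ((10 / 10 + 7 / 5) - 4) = 5806080 / 27237089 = 0.21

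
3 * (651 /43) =1953 /43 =45.42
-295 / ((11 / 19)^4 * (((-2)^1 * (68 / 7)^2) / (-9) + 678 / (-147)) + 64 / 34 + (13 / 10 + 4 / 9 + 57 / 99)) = -10568062208550 / 216388650607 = -48.84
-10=-10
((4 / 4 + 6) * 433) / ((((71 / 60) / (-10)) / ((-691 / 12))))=104721050 / 71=1474944.37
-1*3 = -3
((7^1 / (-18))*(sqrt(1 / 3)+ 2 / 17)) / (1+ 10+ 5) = -7*sqrt(3) / 864- 7 / 2448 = -0.02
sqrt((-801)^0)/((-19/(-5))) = 0.26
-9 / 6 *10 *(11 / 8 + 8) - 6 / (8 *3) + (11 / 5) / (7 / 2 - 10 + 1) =-141.28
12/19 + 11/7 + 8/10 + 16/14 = 2757/665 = 4.15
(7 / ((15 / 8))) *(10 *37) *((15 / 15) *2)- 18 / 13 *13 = 8234 / 3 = 2744.67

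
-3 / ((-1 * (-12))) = -1 / 4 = -0.25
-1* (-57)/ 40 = 57/ 40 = 1.42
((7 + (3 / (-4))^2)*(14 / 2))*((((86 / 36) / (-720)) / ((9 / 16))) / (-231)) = 473 / 349920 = 0.00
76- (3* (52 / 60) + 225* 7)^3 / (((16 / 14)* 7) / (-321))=157545404070.11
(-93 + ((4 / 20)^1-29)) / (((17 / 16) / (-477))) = 54681.04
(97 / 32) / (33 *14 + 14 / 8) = 97 / 14840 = 0.01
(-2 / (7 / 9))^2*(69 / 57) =7452 / 931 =8.00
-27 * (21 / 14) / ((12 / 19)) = -513 / 8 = -64.12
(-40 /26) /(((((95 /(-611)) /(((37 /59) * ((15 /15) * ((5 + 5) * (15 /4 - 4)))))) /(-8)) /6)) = 834720 /1121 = 744.62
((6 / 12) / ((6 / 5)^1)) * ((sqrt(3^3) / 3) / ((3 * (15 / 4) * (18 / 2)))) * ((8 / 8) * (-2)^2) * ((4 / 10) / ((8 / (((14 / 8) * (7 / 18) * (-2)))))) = -49 * sqrt(3) / 43740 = -0.00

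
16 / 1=16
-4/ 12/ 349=-1/ 1047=-0.00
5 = 5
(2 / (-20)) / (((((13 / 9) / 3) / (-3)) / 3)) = 243 / 130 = 1.87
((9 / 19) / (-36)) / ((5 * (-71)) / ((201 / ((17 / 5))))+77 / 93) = 6231 / 2451608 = 0.00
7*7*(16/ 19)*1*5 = 206.32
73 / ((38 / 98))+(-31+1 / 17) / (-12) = 369851 / 1938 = 190.84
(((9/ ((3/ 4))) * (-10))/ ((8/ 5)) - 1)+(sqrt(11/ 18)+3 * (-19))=-133+sqrt(22)/ 6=-132.22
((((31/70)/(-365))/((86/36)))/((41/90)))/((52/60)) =-15066/11711609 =-0.00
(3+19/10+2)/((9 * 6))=23/180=0.13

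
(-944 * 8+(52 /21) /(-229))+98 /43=-1561186378 /206787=-7549.73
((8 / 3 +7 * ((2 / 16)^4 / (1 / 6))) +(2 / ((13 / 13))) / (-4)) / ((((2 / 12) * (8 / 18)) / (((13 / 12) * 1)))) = 521625 / 16384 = 31.84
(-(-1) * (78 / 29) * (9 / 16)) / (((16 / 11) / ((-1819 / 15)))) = -2341053 / 18560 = -126.13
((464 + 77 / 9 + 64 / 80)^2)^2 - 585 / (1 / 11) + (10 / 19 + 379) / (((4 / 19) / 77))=823495264150542679 / 16402500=50205472589.58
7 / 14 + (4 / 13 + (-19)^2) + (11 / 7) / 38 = 361.85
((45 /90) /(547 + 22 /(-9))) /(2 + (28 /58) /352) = 88 /191815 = 0.00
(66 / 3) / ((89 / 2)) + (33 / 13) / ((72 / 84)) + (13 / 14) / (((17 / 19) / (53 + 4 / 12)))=48579569 / 826098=58.81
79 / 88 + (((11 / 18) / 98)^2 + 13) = 475701857 / 34228656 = 13.90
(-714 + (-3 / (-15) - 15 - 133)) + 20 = -4209 / 5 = -841.80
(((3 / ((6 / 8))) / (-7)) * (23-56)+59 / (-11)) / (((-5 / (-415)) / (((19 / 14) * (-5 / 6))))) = -8192515 / 6468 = -1266.62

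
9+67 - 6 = 70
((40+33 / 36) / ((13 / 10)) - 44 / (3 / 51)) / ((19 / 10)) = -279445 / 741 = -377.12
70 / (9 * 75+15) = 7 / 69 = 0.10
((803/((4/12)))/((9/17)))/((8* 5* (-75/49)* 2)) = -668899/18000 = -37.16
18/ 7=2.57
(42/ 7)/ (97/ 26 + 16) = 52/ 171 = 0.30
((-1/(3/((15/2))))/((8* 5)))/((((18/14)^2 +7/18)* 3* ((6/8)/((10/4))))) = -245/7204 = -0.03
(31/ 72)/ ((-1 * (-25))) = 31/ 1800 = 0.02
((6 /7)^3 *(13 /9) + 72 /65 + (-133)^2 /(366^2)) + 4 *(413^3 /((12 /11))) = 771420607851442091 /2986549020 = 258298324.48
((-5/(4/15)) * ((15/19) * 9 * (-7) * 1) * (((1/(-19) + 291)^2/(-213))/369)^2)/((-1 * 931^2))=-29182477486208000/23382785570792276853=-0.00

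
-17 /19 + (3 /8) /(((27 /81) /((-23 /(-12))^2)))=7875 /2432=3.24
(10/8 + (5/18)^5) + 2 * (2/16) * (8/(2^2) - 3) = 1892693/1889568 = 1.00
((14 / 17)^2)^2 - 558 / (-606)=11647469 / 8435621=1.38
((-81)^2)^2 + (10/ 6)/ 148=19112744129/ 444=43046721.01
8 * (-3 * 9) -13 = -229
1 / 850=0.00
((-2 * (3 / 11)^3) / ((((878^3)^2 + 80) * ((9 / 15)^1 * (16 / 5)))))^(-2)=293754992873788953094168092032450964373504 / 625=470007988598062324950668900000000000000.00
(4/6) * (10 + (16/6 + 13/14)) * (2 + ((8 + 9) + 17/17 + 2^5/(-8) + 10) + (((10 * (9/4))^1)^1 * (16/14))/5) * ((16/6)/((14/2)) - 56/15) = -946.25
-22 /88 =-1 /4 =-0.25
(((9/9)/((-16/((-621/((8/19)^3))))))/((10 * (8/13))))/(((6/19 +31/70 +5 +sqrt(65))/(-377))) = 21264776184020733/3690870800384 - 1846334529621855 * sqrt(65)/1845435400192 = -2304.73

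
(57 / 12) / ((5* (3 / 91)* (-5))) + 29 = 6971 / 300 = 23.24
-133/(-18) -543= -9641/18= -535.61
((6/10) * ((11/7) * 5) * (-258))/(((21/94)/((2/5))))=-533544/245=-2177.73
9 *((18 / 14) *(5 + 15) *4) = 6480 / 7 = 925.71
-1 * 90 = -90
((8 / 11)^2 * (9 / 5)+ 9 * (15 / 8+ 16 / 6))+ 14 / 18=1855867 / 43560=42.60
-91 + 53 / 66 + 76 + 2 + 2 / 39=-10421 / 858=-12.15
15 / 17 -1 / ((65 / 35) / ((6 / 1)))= -519 / 221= -2.35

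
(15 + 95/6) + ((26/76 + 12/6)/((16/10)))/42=131375/4256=30.87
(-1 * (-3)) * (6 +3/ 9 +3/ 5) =104/ 5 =20.80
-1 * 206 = -206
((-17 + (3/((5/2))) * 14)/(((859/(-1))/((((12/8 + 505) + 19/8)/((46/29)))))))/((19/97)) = 497901/1305680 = 0.38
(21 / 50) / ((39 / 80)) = 0.86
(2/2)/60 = 1/60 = 0.02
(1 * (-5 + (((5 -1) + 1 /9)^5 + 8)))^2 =1386143.61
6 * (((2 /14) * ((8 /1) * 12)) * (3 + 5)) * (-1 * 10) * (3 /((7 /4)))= -552960 /49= -11284.90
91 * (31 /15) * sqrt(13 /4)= 2821 * sqrt(13) /30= 339.04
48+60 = 108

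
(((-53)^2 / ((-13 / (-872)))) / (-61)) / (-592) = 306181 / 58682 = 5.22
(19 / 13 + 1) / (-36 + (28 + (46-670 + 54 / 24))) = -128 / 32747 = -0.00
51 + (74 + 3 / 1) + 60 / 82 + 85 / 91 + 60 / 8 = 1023531 / 7462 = 137.17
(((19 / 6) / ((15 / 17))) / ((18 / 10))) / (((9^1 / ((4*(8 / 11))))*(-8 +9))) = 5168 / 8019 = 0.64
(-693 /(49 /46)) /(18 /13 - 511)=1.28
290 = 290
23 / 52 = 0.44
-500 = -500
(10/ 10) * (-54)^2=2916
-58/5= -11.60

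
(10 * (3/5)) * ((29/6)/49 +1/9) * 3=185/49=3.78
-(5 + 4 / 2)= -7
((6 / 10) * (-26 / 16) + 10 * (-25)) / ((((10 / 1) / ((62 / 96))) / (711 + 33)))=-12059.35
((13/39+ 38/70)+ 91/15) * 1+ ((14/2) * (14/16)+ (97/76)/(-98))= 243081/18620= 13.05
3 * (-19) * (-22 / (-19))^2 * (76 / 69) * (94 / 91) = -181984 / 2093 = -86.95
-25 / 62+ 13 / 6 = 164 / 93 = 1.76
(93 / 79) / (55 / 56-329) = -1736 / 483717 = -0.00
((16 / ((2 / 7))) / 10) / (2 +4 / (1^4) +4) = 14 / 25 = 0.56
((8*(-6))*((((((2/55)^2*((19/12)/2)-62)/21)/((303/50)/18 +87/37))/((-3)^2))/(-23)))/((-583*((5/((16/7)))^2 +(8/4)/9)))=341077172224/3909559688498387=0.00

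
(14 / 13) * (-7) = -98 / 13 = -7.54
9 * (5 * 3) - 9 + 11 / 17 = 2153 / 17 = 126.65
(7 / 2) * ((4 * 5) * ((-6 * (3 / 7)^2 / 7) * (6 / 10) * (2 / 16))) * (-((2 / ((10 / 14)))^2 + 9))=34101 / 2450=13.92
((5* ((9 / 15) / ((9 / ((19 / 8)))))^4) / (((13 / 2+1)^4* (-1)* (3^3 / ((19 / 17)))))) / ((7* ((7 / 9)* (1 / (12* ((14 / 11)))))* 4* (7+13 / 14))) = -2476099 / 680933385000000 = -0.00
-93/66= -31/22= -1.41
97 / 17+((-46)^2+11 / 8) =288739 / 136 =2123.08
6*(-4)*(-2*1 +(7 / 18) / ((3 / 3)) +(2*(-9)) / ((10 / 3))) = 2524 / 15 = 168.27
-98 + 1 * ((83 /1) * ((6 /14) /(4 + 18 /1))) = -14843 /154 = -96.38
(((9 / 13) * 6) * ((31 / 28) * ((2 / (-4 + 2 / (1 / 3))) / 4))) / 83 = 837 / 60424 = 0.01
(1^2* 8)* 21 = 168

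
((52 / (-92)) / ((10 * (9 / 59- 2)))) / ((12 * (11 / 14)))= 0.00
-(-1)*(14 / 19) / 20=7 / 190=0.04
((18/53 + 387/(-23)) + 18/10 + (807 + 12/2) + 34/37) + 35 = 188131932/225515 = 834.23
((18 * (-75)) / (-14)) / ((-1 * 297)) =-25 / 77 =-0.32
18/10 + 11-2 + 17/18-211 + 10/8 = -35641/180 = -198.01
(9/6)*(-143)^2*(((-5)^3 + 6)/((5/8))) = -29201172/5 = -5840234.40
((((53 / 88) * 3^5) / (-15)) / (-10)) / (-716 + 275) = -477 / 215600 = -0.00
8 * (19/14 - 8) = -53.14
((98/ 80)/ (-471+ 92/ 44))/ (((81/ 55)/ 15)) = -29645/ 1114128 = -0.03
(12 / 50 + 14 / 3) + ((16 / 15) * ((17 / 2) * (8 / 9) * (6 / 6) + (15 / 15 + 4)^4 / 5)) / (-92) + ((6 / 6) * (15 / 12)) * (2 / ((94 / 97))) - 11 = -14740667 / 2918700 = -5.05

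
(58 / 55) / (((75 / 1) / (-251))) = -14558 / 4125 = -3.53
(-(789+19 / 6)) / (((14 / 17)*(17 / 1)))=-679 / 12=-56.58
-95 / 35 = -19 / 7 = -2.71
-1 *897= -897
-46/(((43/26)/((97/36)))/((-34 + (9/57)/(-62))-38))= 820001819/151962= 5396.10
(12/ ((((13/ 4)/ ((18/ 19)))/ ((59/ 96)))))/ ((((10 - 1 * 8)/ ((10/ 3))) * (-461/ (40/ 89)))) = -35400/ 10134163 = -0.00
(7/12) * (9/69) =7/92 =0.08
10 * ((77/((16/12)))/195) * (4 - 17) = -77/2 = -38.50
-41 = -41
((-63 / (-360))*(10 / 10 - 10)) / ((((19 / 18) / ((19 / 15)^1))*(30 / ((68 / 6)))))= -357 / 500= -0.71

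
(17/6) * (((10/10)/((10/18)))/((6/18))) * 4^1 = 306/5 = 61.20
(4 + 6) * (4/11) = 40/11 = 3.64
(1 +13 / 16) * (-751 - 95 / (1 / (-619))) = 841783 / 8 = 105222.88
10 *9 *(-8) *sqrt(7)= -1904.94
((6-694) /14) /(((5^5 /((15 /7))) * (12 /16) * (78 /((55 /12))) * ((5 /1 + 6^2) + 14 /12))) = -344 /5494125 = -0.00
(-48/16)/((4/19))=-14.25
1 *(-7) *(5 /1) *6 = -210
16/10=8/5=1.60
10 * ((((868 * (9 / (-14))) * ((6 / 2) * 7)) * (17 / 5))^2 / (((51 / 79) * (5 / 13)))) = 1598214598344 / 25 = 63928583933.76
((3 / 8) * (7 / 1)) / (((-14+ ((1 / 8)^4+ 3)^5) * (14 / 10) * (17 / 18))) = 7782220156096217088 / 898052337619435309469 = 0.01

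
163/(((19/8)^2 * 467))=10432/168587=0.06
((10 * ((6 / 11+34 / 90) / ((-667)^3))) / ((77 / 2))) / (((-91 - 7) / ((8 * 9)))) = 7312 / 12315640187389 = 0.00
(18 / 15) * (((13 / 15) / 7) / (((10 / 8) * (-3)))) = -104 / 2625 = -0.04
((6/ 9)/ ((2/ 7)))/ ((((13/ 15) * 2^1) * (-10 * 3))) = -7/ 156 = -0.04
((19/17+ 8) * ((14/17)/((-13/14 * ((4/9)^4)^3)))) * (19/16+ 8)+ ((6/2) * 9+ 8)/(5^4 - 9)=-1250645.21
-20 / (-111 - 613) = 0.03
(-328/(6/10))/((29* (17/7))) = -11480/1479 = -7.76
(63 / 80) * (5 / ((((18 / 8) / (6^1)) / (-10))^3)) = -224000 / 3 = -74666.67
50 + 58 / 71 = 3608 / 71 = 50.82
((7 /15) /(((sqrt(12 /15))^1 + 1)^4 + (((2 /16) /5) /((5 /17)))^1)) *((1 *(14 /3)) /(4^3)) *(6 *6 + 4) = 71050 /8829 - 31360 *sqrt(5) /8829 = 0.10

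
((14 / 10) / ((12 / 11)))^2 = 5929 / 3600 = 1.65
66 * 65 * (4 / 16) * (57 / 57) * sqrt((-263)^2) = 564135 / 2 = 282067.50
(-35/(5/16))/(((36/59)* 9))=-1652/81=-20.40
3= 3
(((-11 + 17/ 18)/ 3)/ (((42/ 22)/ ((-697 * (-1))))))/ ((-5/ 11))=15264997/ 5670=2692.24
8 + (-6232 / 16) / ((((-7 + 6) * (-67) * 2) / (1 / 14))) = 29237 / 3752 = 7.79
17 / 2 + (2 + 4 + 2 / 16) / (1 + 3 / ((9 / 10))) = 1031 / 104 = 9.91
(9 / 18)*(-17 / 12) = -17 / 24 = -0.71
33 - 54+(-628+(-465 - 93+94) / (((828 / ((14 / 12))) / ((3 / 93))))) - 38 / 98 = -612586714 / 943299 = -649.41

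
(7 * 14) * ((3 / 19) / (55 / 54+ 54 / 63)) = 111132 / 13471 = 8.25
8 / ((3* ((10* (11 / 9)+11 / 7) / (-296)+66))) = 49728 / 1229899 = 0.04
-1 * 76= -76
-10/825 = -0.01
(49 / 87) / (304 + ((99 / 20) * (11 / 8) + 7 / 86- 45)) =337120 / 159149709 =0.00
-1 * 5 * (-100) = 500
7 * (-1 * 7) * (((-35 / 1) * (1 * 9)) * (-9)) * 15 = -2083725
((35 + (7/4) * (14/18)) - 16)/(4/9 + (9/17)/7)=87227/2228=39.15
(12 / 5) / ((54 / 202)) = 404 / 45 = 8.98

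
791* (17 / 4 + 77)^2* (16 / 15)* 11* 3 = 183808625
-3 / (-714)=1 / 238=0.00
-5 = -5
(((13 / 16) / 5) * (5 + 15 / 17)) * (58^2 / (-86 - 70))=-4205 / 204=-20.61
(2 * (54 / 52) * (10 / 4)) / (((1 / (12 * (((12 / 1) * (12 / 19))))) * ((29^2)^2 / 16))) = 1866240 / 174698407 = 0.01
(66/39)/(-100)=-11/650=-0.02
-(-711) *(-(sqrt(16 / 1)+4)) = -5688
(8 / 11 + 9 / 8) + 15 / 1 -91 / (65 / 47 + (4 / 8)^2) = -1050223 / 27016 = -38.87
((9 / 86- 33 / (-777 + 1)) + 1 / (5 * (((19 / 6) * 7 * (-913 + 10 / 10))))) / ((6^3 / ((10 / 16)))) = 31023157 / 72853288704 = 0.00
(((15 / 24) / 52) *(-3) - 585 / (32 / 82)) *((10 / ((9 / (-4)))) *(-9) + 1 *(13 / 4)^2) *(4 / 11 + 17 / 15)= -639049325 / 5632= -113467.56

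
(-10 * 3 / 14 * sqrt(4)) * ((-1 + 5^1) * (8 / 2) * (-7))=480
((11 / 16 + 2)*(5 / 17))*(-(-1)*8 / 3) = 215 / 102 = 2.11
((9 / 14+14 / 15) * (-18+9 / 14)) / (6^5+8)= -26811 / 7628320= -0.00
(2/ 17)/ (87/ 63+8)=42/ 3349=0.01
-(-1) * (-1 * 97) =-97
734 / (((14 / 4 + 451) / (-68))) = -109.82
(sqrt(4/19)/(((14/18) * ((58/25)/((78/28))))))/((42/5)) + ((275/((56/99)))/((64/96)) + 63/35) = 14625 * sqrt(19)/755972 + 409383/560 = 731.13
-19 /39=-0.49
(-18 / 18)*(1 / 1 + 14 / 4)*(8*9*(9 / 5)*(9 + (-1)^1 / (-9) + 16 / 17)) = -498312 / 85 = -5862.49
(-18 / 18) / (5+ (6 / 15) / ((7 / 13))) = -0.17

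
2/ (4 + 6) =1/ 5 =0.20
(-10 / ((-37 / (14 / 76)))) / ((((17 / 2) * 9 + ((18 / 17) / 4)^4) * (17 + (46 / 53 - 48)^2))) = 3753767824 / 12911836114515609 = 0.00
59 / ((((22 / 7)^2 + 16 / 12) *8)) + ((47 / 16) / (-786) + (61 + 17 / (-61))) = 19398316273 / 316060032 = 61.38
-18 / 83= -0.22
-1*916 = -916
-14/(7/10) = -20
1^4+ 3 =4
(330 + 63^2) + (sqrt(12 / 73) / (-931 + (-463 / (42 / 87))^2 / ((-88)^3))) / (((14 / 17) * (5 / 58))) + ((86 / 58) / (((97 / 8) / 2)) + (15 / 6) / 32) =774015665 / 180032 - 18814078976 * sqrt(219) / 45454387685365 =4299.32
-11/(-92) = 11/92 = 0.12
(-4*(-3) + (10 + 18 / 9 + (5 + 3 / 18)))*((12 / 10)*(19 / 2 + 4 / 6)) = 2135 / 6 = 355.83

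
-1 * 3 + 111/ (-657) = -694/ 219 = -3.17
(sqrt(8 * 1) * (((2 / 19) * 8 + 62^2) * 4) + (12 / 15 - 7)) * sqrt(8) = 2337664 / 19 - 62 * sqrt(2) / 5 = 123017.41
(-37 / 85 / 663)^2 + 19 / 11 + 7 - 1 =269950327184 / 34934746275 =7.73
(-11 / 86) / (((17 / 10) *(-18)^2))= -55 / 236844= -0.00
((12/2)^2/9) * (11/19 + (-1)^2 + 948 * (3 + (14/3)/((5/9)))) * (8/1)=32858688/95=345880.93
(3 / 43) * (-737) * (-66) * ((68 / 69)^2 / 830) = 37486768 / 9440005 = 3.97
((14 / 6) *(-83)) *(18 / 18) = -581 / 3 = -193.67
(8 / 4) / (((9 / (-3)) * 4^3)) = -1 / 96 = -0.01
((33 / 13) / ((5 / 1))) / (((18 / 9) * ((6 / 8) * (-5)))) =-22 / 325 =-0.07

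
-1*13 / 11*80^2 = -83200 / 11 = -7563.64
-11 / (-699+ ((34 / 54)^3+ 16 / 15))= 1082565 / 68662544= 0.02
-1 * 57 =-57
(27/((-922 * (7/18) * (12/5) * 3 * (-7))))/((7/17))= 2295/632492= 0.00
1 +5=6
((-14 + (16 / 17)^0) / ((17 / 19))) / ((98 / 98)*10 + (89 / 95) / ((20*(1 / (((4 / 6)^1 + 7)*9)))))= -1.10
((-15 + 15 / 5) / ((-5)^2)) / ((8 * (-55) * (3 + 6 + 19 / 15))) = 9 / 84700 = 0.00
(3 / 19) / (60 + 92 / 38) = 3 / 1186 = 0.00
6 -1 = 5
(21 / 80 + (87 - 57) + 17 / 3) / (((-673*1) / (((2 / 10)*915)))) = -526003 / 53840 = -9.77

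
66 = 66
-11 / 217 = -0.05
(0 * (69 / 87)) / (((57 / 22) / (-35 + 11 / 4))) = 0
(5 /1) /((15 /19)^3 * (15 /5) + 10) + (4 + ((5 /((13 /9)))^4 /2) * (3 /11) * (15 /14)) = 38673788733 /1521844324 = 25.41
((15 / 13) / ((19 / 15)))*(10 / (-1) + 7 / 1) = -675 / 247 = -2.73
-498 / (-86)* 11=2739 / 43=63.70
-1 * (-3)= 3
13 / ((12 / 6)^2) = 13 / 4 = 3.25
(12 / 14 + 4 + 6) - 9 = 13 / 7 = 1.86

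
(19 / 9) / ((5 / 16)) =304 / 45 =6.76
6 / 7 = 0.86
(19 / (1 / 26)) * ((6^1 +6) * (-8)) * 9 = -426816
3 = 3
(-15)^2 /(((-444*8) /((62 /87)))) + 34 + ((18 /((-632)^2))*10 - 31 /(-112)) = 34.23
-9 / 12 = -3 / 4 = -0.75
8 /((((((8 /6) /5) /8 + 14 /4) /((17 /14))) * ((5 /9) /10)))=18360 /371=49.49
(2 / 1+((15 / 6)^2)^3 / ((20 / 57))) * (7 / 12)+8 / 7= 8777789 / 21504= 408.19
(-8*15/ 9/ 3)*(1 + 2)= -40/ 3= -13.33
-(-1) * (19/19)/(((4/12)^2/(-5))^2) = 2025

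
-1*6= -6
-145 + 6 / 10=-722 / 5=-144.40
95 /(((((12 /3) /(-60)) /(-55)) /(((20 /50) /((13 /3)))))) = 94050 /13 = 7234.62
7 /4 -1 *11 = -37 /4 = -9.25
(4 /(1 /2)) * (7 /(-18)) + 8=44 /9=4.89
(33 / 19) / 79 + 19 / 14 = 28981 / 21014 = 1.38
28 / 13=2.15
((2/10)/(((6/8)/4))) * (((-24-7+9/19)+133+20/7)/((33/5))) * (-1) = -224144/13167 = -17.02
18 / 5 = 3.60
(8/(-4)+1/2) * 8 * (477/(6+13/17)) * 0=0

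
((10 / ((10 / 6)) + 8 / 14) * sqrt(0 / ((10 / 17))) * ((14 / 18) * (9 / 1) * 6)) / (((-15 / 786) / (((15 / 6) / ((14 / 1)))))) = 0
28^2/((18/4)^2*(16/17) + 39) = 1904/141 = 13.50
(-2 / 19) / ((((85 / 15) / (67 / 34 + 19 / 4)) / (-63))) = 86373 / 10982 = 7.86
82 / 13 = 6.31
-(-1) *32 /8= 4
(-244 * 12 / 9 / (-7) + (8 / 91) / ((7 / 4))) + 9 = 106111 / 1911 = 55.53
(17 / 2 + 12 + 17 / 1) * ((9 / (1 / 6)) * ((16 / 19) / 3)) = 10800 / 19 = 568.42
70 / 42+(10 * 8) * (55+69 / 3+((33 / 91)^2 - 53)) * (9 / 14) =225052955 / 173901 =1294.14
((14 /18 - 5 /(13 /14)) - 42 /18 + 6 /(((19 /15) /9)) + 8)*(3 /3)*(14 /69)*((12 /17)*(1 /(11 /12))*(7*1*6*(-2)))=-609174272 /1062347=-573.42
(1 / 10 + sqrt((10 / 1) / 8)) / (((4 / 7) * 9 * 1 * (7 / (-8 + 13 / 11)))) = -25 * sqrt(5) / 264 - 5 / 264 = -0.23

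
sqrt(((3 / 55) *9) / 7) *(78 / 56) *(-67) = -7839 *sqrt(1155) / 10780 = -24.71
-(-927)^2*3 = -2577987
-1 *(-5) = 5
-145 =-145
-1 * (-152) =152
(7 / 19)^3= 343 / 6859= 0.05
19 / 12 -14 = -149 / 12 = -12.42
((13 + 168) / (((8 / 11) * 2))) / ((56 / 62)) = 61721 / 448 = 137.77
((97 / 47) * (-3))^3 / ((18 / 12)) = -16428114 / 103823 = -158.23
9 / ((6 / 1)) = 3 / 2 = 1.50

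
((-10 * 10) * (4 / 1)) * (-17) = 6800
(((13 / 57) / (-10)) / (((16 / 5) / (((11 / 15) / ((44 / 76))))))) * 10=-13 / 144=-0.09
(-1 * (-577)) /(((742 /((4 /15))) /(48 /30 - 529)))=-109.37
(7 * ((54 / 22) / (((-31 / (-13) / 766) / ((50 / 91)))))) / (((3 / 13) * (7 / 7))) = 13141.06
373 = 373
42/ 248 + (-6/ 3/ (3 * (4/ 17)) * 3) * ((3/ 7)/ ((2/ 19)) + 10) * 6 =-622767/ 868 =-717.47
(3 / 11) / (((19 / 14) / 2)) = 84 / 209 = 0.40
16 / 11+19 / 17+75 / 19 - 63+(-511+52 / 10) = -9988912 / 17765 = -562.28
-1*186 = -186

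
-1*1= -1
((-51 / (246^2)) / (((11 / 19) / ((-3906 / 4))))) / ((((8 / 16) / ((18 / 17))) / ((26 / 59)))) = 1447173 / 1090969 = 1.33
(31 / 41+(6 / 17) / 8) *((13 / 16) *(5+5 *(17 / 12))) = 7.86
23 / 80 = 0.29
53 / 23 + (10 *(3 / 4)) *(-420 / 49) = -9979 / 161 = -61.98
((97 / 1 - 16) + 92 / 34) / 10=1423 / 170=8.37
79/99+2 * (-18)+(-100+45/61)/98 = -3061825/84546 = -36.21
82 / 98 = 41 / 49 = 0.84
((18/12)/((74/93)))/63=31/1036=0.03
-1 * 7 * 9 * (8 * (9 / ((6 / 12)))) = -9072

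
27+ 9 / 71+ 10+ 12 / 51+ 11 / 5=238757 / 6035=39.56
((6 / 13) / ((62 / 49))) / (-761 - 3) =-147 / 307892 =-0.00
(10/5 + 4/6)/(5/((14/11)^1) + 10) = 112/585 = 0.19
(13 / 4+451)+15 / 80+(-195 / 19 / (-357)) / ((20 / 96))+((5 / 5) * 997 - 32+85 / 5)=51969555 / 36176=1436.58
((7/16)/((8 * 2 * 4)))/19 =7/19456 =0.00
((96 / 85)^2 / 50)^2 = 21233664 / 32625390625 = 0.00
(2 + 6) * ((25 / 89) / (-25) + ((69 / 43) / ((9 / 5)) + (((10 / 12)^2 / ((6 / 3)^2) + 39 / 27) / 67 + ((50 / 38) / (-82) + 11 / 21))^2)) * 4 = 12321023361175173515 / 331019873877747096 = 37.22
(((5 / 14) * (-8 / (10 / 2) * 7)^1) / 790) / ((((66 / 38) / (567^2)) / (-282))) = 264294.29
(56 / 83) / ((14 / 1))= 4 / 83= 0.05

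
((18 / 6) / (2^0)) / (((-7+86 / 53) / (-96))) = 5088 / 95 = 53.56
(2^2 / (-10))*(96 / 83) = -192 / 415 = -0.46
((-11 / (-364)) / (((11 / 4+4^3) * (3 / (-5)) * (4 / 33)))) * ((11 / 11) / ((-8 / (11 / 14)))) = 6655 / 10885056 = 0.00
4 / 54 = 2 / 27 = 0.07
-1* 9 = -9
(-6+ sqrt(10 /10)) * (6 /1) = -30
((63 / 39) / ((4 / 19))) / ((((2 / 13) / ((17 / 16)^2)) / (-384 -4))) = -11185167 / 512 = -21846.03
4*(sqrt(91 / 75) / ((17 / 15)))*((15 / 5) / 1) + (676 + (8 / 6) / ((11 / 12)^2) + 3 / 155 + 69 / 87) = 690.06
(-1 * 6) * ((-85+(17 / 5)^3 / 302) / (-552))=-3203837 / 3473000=-0.92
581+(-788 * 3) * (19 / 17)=-35039 / 17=-2061.12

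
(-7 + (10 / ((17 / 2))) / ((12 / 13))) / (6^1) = -146 / 153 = -0.95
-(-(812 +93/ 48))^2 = -169598529/ 256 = -662494.25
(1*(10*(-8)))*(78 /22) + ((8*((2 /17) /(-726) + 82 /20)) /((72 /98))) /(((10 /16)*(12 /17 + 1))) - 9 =-593954783 /2368575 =-250.76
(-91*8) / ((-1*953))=728 / 953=0.76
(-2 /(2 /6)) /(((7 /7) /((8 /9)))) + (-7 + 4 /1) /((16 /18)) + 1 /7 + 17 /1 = 1417 /168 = 8.43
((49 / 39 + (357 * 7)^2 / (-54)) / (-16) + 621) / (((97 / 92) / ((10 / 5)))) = 225295741 / 15132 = 14888.70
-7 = -7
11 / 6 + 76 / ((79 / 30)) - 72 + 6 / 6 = -19105 / 474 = -40.31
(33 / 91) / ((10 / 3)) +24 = 21939 / 910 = 24.11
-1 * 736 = -736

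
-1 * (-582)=582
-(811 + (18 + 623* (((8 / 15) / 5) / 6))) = -189017 / 225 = -840.08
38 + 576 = 614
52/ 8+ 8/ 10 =7.30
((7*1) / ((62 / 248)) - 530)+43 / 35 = -17527 / 35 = -500.77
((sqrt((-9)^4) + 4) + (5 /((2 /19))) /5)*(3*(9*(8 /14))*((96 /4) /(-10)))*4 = -13996.80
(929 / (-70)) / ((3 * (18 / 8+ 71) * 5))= -1858 / 153825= -0.01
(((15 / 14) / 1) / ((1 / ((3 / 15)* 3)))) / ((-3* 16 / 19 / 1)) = -57 / 224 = -0.25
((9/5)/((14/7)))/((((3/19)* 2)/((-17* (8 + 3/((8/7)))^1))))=-514.78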